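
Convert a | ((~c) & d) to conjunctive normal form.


Step 1: Distribute ∨ over ∧: a ∨ ((¬c) ∧ d) = (a ∨ (¬c)) ∧ (a ∨ d).

(a | (~c)) & (a | d)


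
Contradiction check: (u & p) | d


Truth table over {d, p, u}:
d | p | u | φ
-------------
False | False | False | False
True | False | False | True
False | True | False | False
True | True | False | True
False | False | True | False
True | False | True | True
False | True | True | True
True | True | True | True
Satisfying assignment at row 2: d=True, p=False, u=False gives True.

No, it is not a contradiction.


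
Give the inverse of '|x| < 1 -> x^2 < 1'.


The inverse of (P → Q) is (¬P → ¬Q). It is equivalent to the converse, not to the original.
Here P = '|x| < 1' and Q = 'x^2 < 1'.

If not (|x| < 1), then not (x^2 < 1).


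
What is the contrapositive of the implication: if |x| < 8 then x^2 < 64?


The contrapositive of (P → Q) is (¬Q → ¬P); it is logically equivalent to the original.
Here P = '|x| < 8' and Q = 'x^2 < 64'.

If not (x^2 < 64), then not (|x| < 8).


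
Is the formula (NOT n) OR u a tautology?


Build the truth table over {n, u}:
n | u | φ
---------
F | F | T
T | F | F
F | T | T
T | T | T
Counterexample at row 2: with n=T, u=F, the formula is F.

No, it is not a tautology.


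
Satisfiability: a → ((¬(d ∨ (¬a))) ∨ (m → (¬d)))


Search for a satisfying assignment over {a, d, m}.
Try a=F, d=F, m=F: the formula evaluates to T.
A satisfying assignment exists.

Satisfiable.


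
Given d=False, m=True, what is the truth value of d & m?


Conjunction is true only when both operands are true.
Substitute: d=False, m=True.
False & True evaluates to False.

False


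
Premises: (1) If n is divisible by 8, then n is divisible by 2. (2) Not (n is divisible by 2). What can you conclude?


Modus tollens: from (P → Q) and ¬Q, infer ¬P.
Q = 'n is divisible by 2' is denied; since P → Q, P must also fail.

Not (n is divisible by 8).


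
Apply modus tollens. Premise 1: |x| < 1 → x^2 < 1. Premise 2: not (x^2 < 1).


Modus tollens: from (P → Q) and ¬Q, infer ¬P.
Q = 'x^2 < 1' is denied; since P → Q, P must also fail.

Not (|x| < 1).


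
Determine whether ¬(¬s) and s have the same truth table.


Compare truth tables:
s | φ | ψ
---------
F | F | F
T | T | T
The columns φ and ψ agree on every row.

Yes, they are logically equivalent.


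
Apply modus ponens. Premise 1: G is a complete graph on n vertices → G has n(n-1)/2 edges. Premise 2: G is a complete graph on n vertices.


Modus ponens: from (P → Q) and P, infer Q.
P = 'G is a complete graph on n vertices' is asserted, and P → Q holds, so Q follows.

G has n(n-1)/2 edges.


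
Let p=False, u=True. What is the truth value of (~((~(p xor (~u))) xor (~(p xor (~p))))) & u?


Substitute p=False, u=True:
~u = False
p xor (~u) = False xor False = False
~(p xor (~u)) = True
~p = True
p xor (~p) = False xor True = True
~(p xor (~p)) = False
(~(p xor (~u))) xor (~(p xor (~p))) = True xor False = True
~((~(p xor (~u))) xor (~(p xor (~p)))) = False
(~((~(p xor (~u))) xor (~(p xor (~p))))) & u = False & True = False

False


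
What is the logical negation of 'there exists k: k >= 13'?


¬(for all x: φ) = there exists x: ¬φ, and ¬(there exists x: φ) = for all x: ¬φ.
Apply to the existential statement.

for all k: NOT(k >= 13)


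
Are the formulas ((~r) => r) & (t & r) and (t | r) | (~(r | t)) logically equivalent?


Compare truth tables:
r | t | φ | ψ
-------------
False | False | False | True
True | False | False | True
False | True | False | True
True | True | True | True
They differ at row 1 (r=False, t=False): φ=False but ψ=True.

No, they are not logically equivalent.


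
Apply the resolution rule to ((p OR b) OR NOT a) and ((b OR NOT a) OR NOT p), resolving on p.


The clauses contain complementary literals p and NOTp.
Resolution eliminates this pair and disjoins the remaining literals (merging duplicates).

(b OR NOT a)


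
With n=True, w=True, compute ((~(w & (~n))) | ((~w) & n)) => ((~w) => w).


Substitute n=True, w=True:
~n = False
w & (~n) = True & False = False
~(w & (~n)) = True
~w = False
(~w) & n = False & True = False
(~(w & (~n))) | ((~w) & n) = True | False = True
~w = False
(~w) => w = False => True = True
((~(w & (~n))) | ((~w) & n)) => ((~w) => w) = True => True = True

True


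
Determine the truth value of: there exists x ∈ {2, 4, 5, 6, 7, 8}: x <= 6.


Evaluate the predicate on each element: 2:T, 4:T, 5:T, 6:T, 7:F, 8:F.
Witness x = 2 satisfies the predicate.

T


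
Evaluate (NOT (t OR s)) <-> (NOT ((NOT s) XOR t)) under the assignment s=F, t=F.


Substitute s=F, t=F:
t OR s = F OR F = F
NOT (t OR s) = T
NOT s = T
(NOT s) XOR t = T XOR F = T
NOT ((NOT s) XOR t) = F
(NOT (t OR s)) <-> (NOT ((NOT s) XOR t)) = T <-> F = F

F


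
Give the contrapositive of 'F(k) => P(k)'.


The contrapositive of (P → Q) is (¬Q → ¬P); it is logically equivalent to the original.
Here P = 'F(k)' and Q = 'P(k)'.

If not (P(k)), then not (F(k)).


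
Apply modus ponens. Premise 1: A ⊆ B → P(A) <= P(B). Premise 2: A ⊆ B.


Modus ponens: from (P → Q) and P, infer Q.
P = 'A ⊆ B' is asserted, and P → Q holds, so Q follows.

P(A) <= P(B).


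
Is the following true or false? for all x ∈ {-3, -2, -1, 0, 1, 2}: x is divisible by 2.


Evaluate the predicate on each element: -3:F, -2:T, -1:F, 0:T, 1:F, 2:T.
Counterexample x = -3 fails the predicate.

F


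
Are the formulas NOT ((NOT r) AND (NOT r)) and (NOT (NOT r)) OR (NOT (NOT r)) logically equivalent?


Compare truth tables:
r | φ | ψ
---------
F | F | F
T | T | T
The columns φ and ψ agree on every row.

Yes, they are logically equivalent.


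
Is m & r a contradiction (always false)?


Truth table over {m, r}:
m | r | φ
---------
False | False | False
True | False | False
False | True | False
True | True | True
Satisfying assignment at row 4: m=True, r=True gives True.

No, it is not a contradiction.


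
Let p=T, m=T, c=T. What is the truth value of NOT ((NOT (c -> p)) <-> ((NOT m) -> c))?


Substitute p=T, m=T, c=T:
c -> p = T -> T = T
NOT (c -> p) = F
NOT m = F
(NOT m) -> c = F -> T = T
(NOT (c -> p)) <-> ((NOT m) -> c) = F <-> T = F
NOT ((NOT (c -> p)) <-> ((NOT m) -> c)) = T

T


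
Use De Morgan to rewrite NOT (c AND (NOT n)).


De Morgan: the negation of a conjunction is the disjunction of the negations.
Distribute NOT across AND, flipping it to OR, and negate each literal.

(NOT c) OR n


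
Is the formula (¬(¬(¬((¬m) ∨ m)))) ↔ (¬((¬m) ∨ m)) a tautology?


Build the truth table over {m}:
m | φ
-----
F | T
T | T
Every row evaluates to true.

Yes, it is a tautology.


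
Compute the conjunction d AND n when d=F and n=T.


Conjunction is true only when both operands are true.
Substitute: d=F, n=T.
F AND T evaluates to F.

F


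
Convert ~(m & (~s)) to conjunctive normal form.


Step 1: Apply De Morgan: ¬(m ∧ (¬s)) = ¬m ∨ ¬(¬s).
Step 2: Eliminate any double negations (¬¬X = X).

(~m) | s


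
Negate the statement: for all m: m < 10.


¬(for all x: φ) = there exists x: ¬φ, and ¬(there exists x: φ) = for all x: ¬φ.
Apply to the universal statement.

there exists m: NOT(m < 10)


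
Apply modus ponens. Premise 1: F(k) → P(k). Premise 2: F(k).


Modus ponens: from (P → Q) and P, infer Q.
P = 'F(k)' is asserted, and P → Q holds, so Q follows.

P(k).


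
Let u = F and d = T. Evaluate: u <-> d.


Biconditional is true when both operands have the same truth value.
Substitute: u=F, d=T.
F <-> T evaluates to F.

F


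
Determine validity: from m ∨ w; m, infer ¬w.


This is affirming a disjunct (fallacy). There exist truth assignments where the premises are all true but the conclusion is false.

Invalid.


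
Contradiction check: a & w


Truth table over {a, w}:
a | w | φ
---------
False | False | False
True | False | False
False | True | False
True | True | True
Satisfying assignment at row 4: a=True, w=True gives True.

No, it is not a contradiction.


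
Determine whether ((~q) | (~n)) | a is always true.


Build the truth table over {a, n, q}:
a | n | q | φ
-------------
False | False | False | True
True | False | False | True
False | True | False | True
True | True | False | True
False | False | True | True
True | False | True | True
False | True | True | False
True | True | True | True
Counterexample at row 7: with a=False, n=True, q=True, the formula is False.

No, it is not a tautology.


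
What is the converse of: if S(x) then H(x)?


The converse of (P → Q) is (Q → P). It is not in general equivalent to the original.
Here P = 'S(x)' and Q = 'H(x)'.

If H(x), then S(x).


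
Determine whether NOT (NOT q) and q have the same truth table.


Compare truth tables:
q | φ | ψ
---------
F | F | F
T | T | T
The columns φ and ψ agree on every row.

Yes, they are logically equivalent.


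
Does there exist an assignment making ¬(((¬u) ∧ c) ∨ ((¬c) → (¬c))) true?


Check all 4 assignments over {c, u}:
c | u | φ
---------
F | F | F
T | F | F
F | T | F
T | T | F
No assignment makes the formula true.

Unsatisfiable.


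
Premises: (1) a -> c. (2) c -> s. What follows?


Hypothetical syllogism: from (P → Q) and (Q → R), infer (P → R).
Chain the two implications through the shared middle term 'c'.

a -> s


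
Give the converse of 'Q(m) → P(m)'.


The converse of (P → Q) is (Q → P). It is not in general equivalent to the original.
Here P = 'Q(m)' and Q = 'P(m)'.

If P(m), then Q(m).


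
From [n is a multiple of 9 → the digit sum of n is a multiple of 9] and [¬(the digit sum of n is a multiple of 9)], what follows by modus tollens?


Modus tollens: from (P → Q) and ¬Q, infer ¬P.
Q = 'the digit sum of n is a multiple of 9' is denied; since P → Q, P must also fail.

Not (n is a multiple of 9).


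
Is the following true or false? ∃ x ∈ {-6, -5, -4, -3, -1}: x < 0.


Evaluate the predicate on each element: -6:T, -5:T, -4:T, -3:T, -1:T.
Witness x = -6 satisfies the predicate.

T


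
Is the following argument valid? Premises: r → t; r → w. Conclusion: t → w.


This is (no valid rule). There exist truth assignments where the premises are all true but the conclusion is false.

Invalid.


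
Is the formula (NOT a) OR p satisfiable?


Search for a satisfying assignment over {a, p}.
Try a=F, p=F: the formula evaluates to T.
A satisfying assignment exists.

Satisfiable.


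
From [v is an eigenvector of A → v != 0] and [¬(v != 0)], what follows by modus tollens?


Modus tollens: from (P → Q) and ¬Q, infer ¬P.
Q = 'v != 0' is denied; since P → Q, P must also fail.

Not (v is an eigenvector of A).


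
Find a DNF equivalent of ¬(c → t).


Step 1: Rewrite implication then negate: ¬(¬c ∨ t) = c ∧ ¬t.

c ∧ (¬t)


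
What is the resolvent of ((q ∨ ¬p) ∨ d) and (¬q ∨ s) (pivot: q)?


The clauses contain complementary literals q and ¬q.
Resolution eliminates this pair and disjoins the remaining literals (merging duplicates).

((¬p ∨ d) ∨ s)


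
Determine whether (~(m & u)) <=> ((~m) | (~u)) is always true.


Build the truth table over {m, u}:
m | u | φ
---------
False | False | True
True | False | True
False | True | True
True | True | True
Every row evaluates to true.

Yes, it is a tautology.


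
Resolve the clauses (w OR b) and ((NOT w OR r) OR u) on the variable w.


The clauses contain complementary literals w and NOTw.
Resolution eliminates this pair and disjoins the remaining literals (merging duplicates).

((b OR r) OR u)


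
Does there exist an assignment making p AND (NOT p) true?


Check all 2 assignments over {p}:
p | φ
-----
F | F
T | F
No assignment makes the formula true.

Unsatisfiable.


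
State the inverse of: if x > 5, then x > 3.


The inverse of (P → Q) is (¬P → ¬Q). It is equivalent to the converse, not to the original.
Here P = 'x > 5' and Q = 'x > 3'.

If not (x > 5), then not (x > 3).


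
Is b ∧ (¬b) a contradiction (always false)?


Truth table over {b}:
b | φ
-----
F | F
T | F
Every row is false.

Yes, it is a contradiction.


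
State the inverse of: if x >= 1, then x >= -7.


The inverse of (P → Q) is (¬P → ¬Q). It is equivalent to the converse, not to the original.
Here P = 'x >= 1' and Q = 'x >= -7'.

If not (x >= 1), then not (x >= -7).


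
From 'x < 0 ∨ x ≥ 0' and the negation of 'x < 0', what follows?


Disjunctive syllogism: from (P ∨ Q) and ¬P, infer Q.
One disjunct, 'x < 0', is ruled out; the other must hold.

x ≥ 0


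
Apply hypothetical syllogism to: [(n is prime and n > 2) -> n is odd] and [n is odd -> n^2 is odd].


Hypothetical syllogism: from (P → Q) and (Q → R), infer (P → R).
Chain the two implications through the shared middle term 'n is odd'.

(n is prime and n > 2) -> n^2 is odd


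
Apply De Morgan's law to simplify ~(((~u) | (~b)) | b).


De Morgan: the negation of a disjunction is the conjunction of the negations.
Distribute ~ across |, flipping it to &, and negate each literal.

(u & b) & (~b)


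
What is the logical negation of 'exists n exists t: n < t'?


Negation flips each quantifier (∀↔∃) and negates the inner predicate.
¬(exists n exists t: φ) = forall n forall t: ¬φ.

forall n forall t: ~(n < t)


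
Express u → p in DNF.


Step 1: Rewrite u → p as ¬u ∨ p.

(¬u) ∨ p


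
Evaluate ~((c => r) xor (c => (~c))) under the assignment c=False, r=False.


Substitute c=False, r=False:
c => r = False => False = True
~c = True
c => (~c) = False => True = True
(c => r) xor (c => (~c)) = True xor True = False
~((c => r) xor (c => (~c))) = True

True


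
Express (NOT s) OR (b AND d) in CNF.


Step 1: Distribute ∨ over ∧: (¬s) ∨ (b ∧ d) = ((¬s) ∨ b) ∧ ((¬s) ∨ d).

((NOT s) OR b) AND ((NOT s) OR d)


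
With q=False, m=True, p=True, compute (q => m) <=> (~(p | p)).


Substitute q=False, m=True, p=True:
q => m = False => True = True
p | p = True | True = True
~(p | p) = False
(q => m) <=> (~(p | p)) = True <=> False = False

False


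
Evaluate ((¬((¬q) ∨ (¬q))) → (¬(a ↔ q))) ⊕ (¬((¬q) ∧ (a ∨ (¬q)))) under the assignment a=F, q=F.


Substitute a=F, q=F:
… (earlier sub-steps elided)
¬((¬q) ∨ (¬q)) = F
a ↔ q = F ↔ F = T
¬(a ↔ q) = F
(¬((¬q) ∨ (¬q))) → (¬(a ↔ q)) = F → F = T
¬q = T
¬q = T
a ∨ (¬q) = F ∨ T = T
(¬q) ∧ (a ∨ (¬q)) = T ∧ T = T
¬((¬q) ∧ (a ∨ (¬q))) = F
((¬((¬q) ∨ (¬q))) → (¬(a ↔ q))) ⊕ (¬((¬q) ∧ (a ∨ (¬q)))) = T ⊕ F = T

T


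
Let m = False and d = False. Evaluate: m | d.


Disjunction is false only when both operands are false.
Substitute: m=False, d=False.
False | False evaluates to False.

False


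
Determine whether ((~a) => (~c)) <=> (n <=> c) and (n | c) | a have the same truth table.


Compare truth tables:
a | c | n | φ | ψ
-----------------
False | False | False | True | False
True | False | False | True | True
False | True | False | True | True
True | True | False | False | True
False | False | True | False | True
True | False | True | False | True
False | True | True | False | True
True | True | True | True | True
They differ at row 1 (a=False, c=False, n=False): φ=True but ψ=False.

No, they are not logically equivalent.


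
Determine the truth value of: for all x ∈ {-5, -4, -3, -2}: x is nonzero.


Evaluate the predicate on each element: -5:T, -4:T, -3:T, -2:T.
Every element satisfies the predicate.

T


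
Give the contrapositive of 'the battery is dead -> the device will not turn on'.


The contrapositive of (P → Q) is (¬Q → ¬P); it is logically equivalent to the original.
Here P = 'the battery is dead' and Q = 'the device will not turn on'.

If not (the device will not turn on), then not (the battery is dead).


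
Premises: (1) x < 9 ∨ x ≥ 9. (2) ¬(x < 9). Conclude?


Disjunctive syllogism: from (P ∨ Q) and ¬P, infer Q.
One disjunct, 'x < 9', is ruled out; the other must hold.

x ≥ 9


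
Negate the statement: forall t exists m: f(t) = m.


Negation flips each quantifier (∀↔∃) and negates the inner predicate.
¬(forall t exists m: φ) = exists t forall m: ¬φ.

exists t forall m: ~(f(t) = m)


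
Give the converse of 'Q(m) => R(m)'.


The converse of (P → Q) is (Q → P). It is not in general equivalent to the original.
Here P = 'Q(m)' and Q = 'R(m)'.

If R(m), then Q(m).


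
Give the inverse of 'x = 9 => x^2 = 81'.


The inverse of (P → Q) is (¬P → ¬Q). It is equivalent to the converse, not to the original.
Here P = 'x = 9' and Q = 'x^2 = 81'.

If not (x = 9), then not (x^2 = 81).


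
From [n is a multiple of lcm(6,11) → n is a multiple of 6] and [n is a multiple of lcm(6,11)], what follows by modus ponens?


Modus ponens: from (P → Q) and P, infer Q.
P = 'n is a multiple of lcm(6,11)' is asserted, and P → Q holds, so Q follows.

n is a multiple of 6.


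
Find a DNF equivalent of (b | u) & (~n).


Step 1: Distribute ∧ over ∨: (b ∨ u) ∧ (¬n) = (b ∧ (¬n)) ∨ (u ∧ (¬n)).

(b & (~n)) | (u & (~n))


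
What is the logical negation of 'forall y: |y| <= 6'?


¬(forall x: φ) = exists x: ¬φ, and ¬(exists x: φ) = forall x: ¬φ.
Apply to the universal statement.

exists y: ~(|y| <= 6)


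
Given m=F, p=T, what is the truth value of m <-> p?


Biconditional is true when both operands have the same truth value.
Substitute: m=F, p=T.
F <-> T evaluates to F.

F


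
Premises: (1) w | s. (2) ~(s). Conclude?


Disjunctive syllogism: from (P ∨ Q) and ¬P, infer Q.
One disjunct, 's', is ruled out; the other must hold.

w


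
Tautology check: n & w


Build the truth table over {n, w}:
n | w | φ
---------
False | False | False
True | False | False
False | True | False
True | True | True
Counterexample at row 1: with n=False, w=False, the formula is False.

No, it is not a tautology.


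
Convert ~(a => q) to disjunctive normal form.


Step 1: Rewrite implication then negate: ¬(¬a ∨ q) = a ∧ ¬q.

a & (~q)


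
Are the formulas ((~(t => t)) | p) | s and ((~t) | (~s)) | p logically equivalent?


Compare truth tables:
p | s | t | φ | ψ
-----------------
False | False | False | False | True
True | False | False | True | True
False | True | False | True | True
True | True | False | True | True
False | False | True | False | True
True | False | True | True | True
False | True | True | True | False
True | True | True | True | True
They differ at row 1 (p=False, s=False, t=False): φ=False but ψ=True.

No, they are not logically equivalent.


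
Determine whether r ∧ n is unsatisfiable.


Truth table over {n, r}:
n | r | φ
---------
F | F | F
T | F | F
F | T | F
T | T | T
Satisfying assignment at row 4: n=T, r=T gives T.

No, it is not a contradiction.


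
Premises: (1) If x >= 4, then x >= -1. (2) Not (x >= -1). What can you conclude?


Modus tollens: from (P → Q) and ¬Q, infer ¬P.
Q = 'x >= -1' is denied; since P → Q, P must also fail.

Not (x >= 4).


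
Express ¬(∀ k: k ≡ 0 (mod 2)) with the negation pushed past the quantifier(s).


¬(∀ x: φ) = ∃ x: ¬φ, and ¬(∃ x: φ) = ∀ x: ¬φ.
Apply to the universal statement.

∃ k: ¬(k ≡ 0 (mod 2))


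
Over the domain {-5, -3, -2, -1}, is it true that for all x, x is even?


Evaluate the predicate on each element: -5:F, -3:F, -2:T, -1:F.
Counterexample x = -5 fails the predicate.

F


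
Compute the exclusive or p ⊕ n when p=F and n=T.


Exclusive or is true when exactly one operand is true.
Substitute: p=F, n=T.
F ⊕ T evaluates to T.

T


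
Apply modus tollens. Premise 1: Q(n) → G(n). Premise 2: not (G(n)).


Modus tollens: from (P → Q) and ¬Q, infer ¬P.
Q = 'G(n)' is denied; since P → Q, P must also fail.

Not (Q(n)).


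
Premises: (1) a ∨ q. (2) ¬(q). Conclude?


Disjunctive syllogism: from (P ∨ Q) and ¬P, infer Q.
One disjunct, 'q', is ruled out; the other must hold.

a


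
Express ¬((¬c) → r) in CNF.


Step 1: Rewrite (¬c) → r as ¬(¬c) ∨ r.
Step 2: Negate: ¬(¬(¬c) ∨ r) = (¬c) ∧ ¬r (De Morgan + double negation).

(¬c) ∧ (¬r)


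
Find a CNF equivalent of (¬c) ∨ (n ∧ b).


Step 1: Distribute ∨ over ∧: (¬c) ∨ (n ∧ b) = ((¬c) ∨ n) ∧ ((¬c) ∨ b).

((¬c) ∨ n) ∧ ((¬c) ∨ b)


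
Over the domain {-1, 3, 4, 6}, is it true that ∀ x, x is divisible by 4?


Evaluate the predicate on each element: -1:F, 3:F, 4:T, 6:F.
Counterexample x = -1 fails the predicate.

F


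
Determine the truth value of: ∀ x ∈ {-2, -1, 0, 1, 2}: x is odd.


Evaluate the predicate on each element: -2:F, -1:T, 0:F, 1:T, 2:F.
Counterexample x = -2 fails the predicate.

F


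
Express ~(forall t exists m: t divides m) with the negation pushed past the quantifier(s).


Negation flips each quantifier (∀↔∃) and negates the inner predicate.
¬(forall t exists m: φ) = exists t forall m: ¬φ.

exists t forall m: ~(t divides m)


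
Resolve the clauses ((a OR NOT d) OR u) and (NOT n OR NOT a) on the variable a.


The clauses contain complementary literals a and NOTa.
Resolution eliminates this pair and disjoins the remaining literals (merging duplicates).

((u OR NOT d) OR NOT n)


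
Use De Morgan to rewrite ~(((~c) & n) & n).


De Morgan: the negation of a conjunction is the disjunction of the negations.
Distribute ~ across &, flipping it to |, and negate each literal.

(c | (~n)) | (~n)


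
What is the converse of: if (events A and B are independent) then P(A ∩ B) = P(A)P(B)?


The converse of (P → Q) is (Q → P). It is not in general equivalent to the original.
Here P = '(events A and B are independent)' and Q = 'P(A ∩ B) = P(A)P(B)'.

If P(A ∩ B) = P(A)P(B), then (events A and B are independent).


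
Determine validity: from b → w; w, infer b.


This is affirming the consequent (fallacy). There exist truth assignments where the premises are all true but the conclusion is false.

Invalid.


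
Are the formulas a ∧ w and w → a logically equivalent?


Compare truth tables:
a | w | φ | ψ
-------------
F | F | F | T
T | F | F | T
F | T | F | F
T | T | T | T
They differ at row 1 (a=F, w=F): φ=F but ψ=T.

No, they are not logically equivalent.


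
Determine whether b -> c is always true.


Build the truth table over {b, c}:
b | c | φ
---------
F | F | T
T | F | F
F | T | T
T | T | T
Counterexample at row 2: with b=T, c=F, the formula is F.

No, it is not a tautology.


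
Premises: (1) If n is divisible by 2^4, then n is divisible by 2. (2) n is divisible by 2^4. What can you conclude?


Modus ponens: from (P → Q) and P, infer Q.
P = 'n is divisible by 2^4' is asserted, and P → Q holds, so Q follows.

n is divisible by 2.


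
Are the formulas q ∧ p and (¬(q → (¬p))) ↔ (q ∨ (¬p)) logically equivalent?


Compare truth tables:
p | q | φ | ψ
-------------
F | F | F | F
T | F | F | T
F | T | F | F
T | T | T | T
They differ at row 2 (p=T, q=F): φ=F but ψ=T.

No, they are not logically equivalent.


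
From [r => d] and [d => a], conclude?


Hypothetical syllogism: from (P → Q) and (Q → R), infer (P → R).
Chain the two implications through the shared middle term 'd'.

r => a


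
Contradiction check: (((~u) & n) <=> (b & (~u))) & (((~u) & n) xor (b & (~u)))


Truth table over {b, n, u}:
b | n | u | φ
-------------
False | False | False | False
True | False | False | False
False | True | False | False
True | True | False | False
False | False | True | False
True | False | True | False
False | True | True | False
True | True | True | False
Every row is false.

Yes, it is a contradiction.


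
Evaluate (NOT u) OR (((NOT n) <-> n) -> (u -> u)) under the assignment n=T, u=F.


Substitute n=T, u=F:
NOT u = T
NOT n = F
(NOT n) <-> n = F <-> T = F
u -> u = F -> F = T
((NOT n) <-> n) -> (u -> u) = F -> T = T
(NOT u) OR (((NOT n) <-> n) -> (u -> u)) = T OR T = T

T


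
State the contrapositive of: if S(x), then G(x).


The contrapositive of (P → Q) is (¬Q → ¬P); it is logically equivalent to the original.
Here P = 'S(x)' and Q = 'G(x)'.

If not (G(x)), then not (S(x)).


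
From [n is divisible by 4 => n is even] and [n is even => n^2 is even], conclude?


Hypothetical syllogism: from (P → Q) and (Q → R), infer (P → R).
Chain the two implications through the shared middle term 'n is even'.

n is divisible by 4 => n^2 is even


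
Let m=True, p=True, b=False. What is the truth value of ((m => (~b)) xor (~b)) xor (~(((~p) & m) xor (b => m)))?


Substitute m=True, p=True, b=False:
~b = True
m => (~b) = True => True = True
~b = True
(m => (~b)) xor (~b) = True xor True = False
~p = False
(~p) & m = False & True = False
b => m = False => True = True
((~p) & m) xor (b => m) = False xor True = True
~(((~p) & m) xor (b => m)) = False
((m => (~b)) xor (~b)) xor (~(((~p) & m) xor (b => m))) = False xor False = False

False


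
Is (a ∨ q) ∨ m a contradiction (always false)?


Truth table over {a, m, q}:
a | m | q | φ
-------------
F | F | F | F
T | F | F | T
F | T | F | T
T | T | F | T
F | F | T | T
T | F | T | T
F | T | T | T
T | T | T | T
Satisfying assignment at row 2: a=T, m=F, q=F gives T.

No, it is not a contradiction.


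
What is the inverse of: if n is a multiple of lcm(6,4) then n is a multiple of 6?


The inverse of (P → Q) is (¬P → ¬Q). It is equivalent to the converse, not to the original.
Here P = 'n is a multiple of lcm(6,4)' and Q = 'n is a multiple of 6'.

If not (n is a multiple of lcm(6,4)), then not (n is a multiple of 6).


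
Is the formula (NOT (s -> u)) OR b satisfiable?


Search for a satisfying assignment over {b, s, u}.
Try b=T, s=F, u=F: the formula evaluates to T.
A satisfying assignment exists.

Satisfiable.


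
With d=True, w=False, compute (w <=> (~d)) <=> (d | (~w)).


Substitute d=True, w=False:
~d = False
w <=> (~d) = False <=> False = True
~w = True
d | (~w) = True | True = True
(w <=> (~d)) <=> (d | (~w)) = True <=> True = True

True


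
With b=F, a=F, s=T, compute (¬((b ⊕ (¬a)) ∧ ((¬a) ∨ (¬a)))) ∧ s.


Substitute b=F, a=F, s=T:
¬a = T
b ⊕ (¬a) = F ⊕ T = T
¬a = T
¬a = T
(¬a) ∨ (¬a) = T ∨ T = T
(b ⊕ (¬a)) ∧ ((¬a) ∨ (¬a)) = T ∧ T = T
¬((b ⊕ (¬a)) ∧ ((¬a) ∨ (¬a))) = F
(¬((b ⊕ (¬a)) ∧ ((¬a) ∨ (¬a)))) ∧ s = F ∧ T = F

F


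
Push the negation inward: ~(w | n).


De Morgan: the negation of a disjunction is the conjunction of the negations.
Distribute ~ across |, flipping it to &, and negate each literal.

(~w) & (~n)


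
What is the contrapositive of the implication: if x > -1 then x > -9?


The contrapositive of (P → Q) is (¬Q → ¬P); it is logically equivalent to the original.
Here P = 'x > -1' and Q = 'x > -9'.

If not (x > -9), then not (x > -1).


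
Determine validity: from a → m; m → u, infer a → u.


This matches the form of hypothetical syllogism: the conclusion follows in every model of the premises.

Valid.


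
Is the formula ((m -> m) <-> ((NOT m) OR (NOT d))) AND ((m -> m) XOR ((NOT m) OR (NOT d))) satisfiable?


Check all 4 assignments over {d, m}:
d | m | φ
---------
F | F | F
T | F | F
F | T | F
T | T | F
No assignment makes the formula true.

Unsatisfiable.


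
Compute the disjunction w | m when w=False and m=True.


Disjunction is false only when both operands are false.
Substitute: w=False, m=True.
False | True evaluates to True.

True


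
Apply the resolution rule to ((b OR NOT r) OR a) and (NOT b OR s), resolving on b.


The clauses contain complementary literals b and NOTb.
Resolution eliminates this pair and disjoins the remaining literals (merging duplicates).

((a OR NOT r) OR s)


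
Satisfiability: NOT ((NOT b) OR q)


Search for a satisfying assignment over {b, q}.
Try b=T, q=F: the formula evaluates to T.
A satisfying assignment exists.

Satisfiable.


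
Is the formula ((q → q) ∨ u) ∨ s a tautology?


Build the truth table over {q, s, u}:
q | s | u | φ
-------------
F | F | F | T
T | F | F | T
F | T | F | T
T | T | F | T
F | F | T | T
T | F | T | T
F | T | T | T
T | T | T | T
Every row evaluates to true.

Yes, it is a tautology.


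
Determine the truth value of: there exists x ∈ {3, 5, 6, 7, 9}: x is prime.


Evaluate the predicate on each element: 3:T, 5:T, 6:F, 7:T, 9:F.
Witness x = 3 satisfies the predicate.

T


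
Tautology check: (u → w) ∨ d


Build the truth table over {d, u, w}:
d | u | w | φ
-------------
F | F | F | T
T | F | F | T
F | T | F | F
T | T | F | T
F | F | T | T
T | F | T | T
F | T | T | T
T | T | T | T
Counterexample at row 3: with d=F, u=T, w=F, the formula is F.

No, it is not a tautology.


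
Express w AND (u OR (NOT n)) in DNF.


Step 1: Distribute ∧ over ∨: w ∧ (u ∨ (¬n)) = (w ∧ u) ∨ (w ∧ (¬n)).

(w AND u) OR (w AND (NOT n))


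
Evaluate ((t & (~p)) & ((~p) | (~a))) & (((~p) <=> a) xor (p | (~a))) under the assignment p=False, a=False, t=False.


Substitute p=False, a=False, t=False:
… (earlier sub-steps elided)
~p = True
~a = True
(~p) | (~a) = True | True = True
(t & (~p)) & ((~p) | (~a)) = False & True = False
~p = True
(~p) <=> a = True <=> False = False
~a = True
p | (~a) = False | True = True
((~p) <=> a) xor (p | (~a)) = False xor True = True
((t & (~p)) & ((~p) | (~a))) & (((~p) <=> a) xor (p | (~a))) = False & True = False

False


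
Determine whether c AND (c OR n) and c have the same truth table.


Compare truth tables:
c | n | φ | ψ
-------------
F | F | F | F
T | F | T | T
F | T | F | F
T | T | T | T
The columns φ and ψ agree on every row.

Yes, they are logically equivalent.


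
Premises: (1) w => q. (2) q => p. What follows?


Hypothetical syllogism: from (P → Q) and (Q → R), infer (P → R).
Chain the two implications through the shared middle term 'q'.

w => p


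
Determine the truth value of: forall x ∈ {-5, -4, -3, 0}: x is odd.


Evaluate the predicate on each element: -5:True, -4:False, -3:True, 0:False.
Counterexample x = -4 fails the predicate.

False


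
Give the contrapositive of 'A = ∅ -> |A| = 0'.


The contrapositive of (P → Q) is (¬Q → ¬P); it is logically equivalent to the original.
Here P = 'A = ∅' and Q = '|A| = 0'.

If not (|A| = 0), then not (A = ∅).


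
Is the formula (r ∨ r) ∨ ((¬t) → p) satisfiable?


Search for a satisfying assignment over {p, r, t}.
Try p=T, r=F, t=F: the formula evaluates to T.
A satisfying assignment exists.

Satisfiable.


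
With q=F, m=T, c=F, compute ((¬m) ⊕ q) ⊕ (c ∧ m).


Substitute q=F, m=T, c=F:
¬m = F
(¬m) ⊕ q = F ⊕ F = F
c ∧ m = F ∧ T = F
((¬m) ⊕ q) ⊕ (c ∧ m) = F ⊕ F = F

F


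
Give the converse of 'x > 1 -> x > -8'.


The converse of (P → Q) is (Q → P). It is not in general equivalent to the original.
Here P = 'x > 1' and Q = 'x > -8'.

If x > -8, then x > 1.


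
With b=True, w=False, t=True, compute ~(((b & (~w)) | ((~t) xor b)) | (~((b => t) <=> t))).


Substitute b=True, w=False, t=True:
~w = True
b & (~w) = True & True = True
~t = False
(~t) xor b = False xor True = True
(b & (~w)) | ((~t) xor b) = True | True = True
b => t = True => True = True
(b => t) <=> t = True <=> True = True
~((b => t) <=> t) = False
((b & (~w)) | ((~t) xor b)) | (~((b => t) <=> t)) = True | False = True
~(((b & (~w)) | ((~t) xor b)) | (~((b => t) <=> t))) = False

False


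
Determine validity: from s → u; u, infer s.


This is affirming the consequent (fallacy). There exist truth assignments where the premises are all true but the conclusion is false.

Invalid.


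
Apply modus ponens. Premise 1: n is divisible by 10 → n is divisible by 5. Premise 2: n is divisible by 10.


Modus ponens: from (P → Q) and P, infer Q.
P = 'n is divisible by 10' is asserted, and P → Q holds, so Q follows.

n is divisible by 5.


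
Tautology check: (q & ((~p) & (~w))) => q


Build the truth table over {p, q, w}:
p | q | w | φ
-------------
False | False | False | True
True | False | False | True
False | True | False | True
True | True | False | True
False | False | True | True
True | False | True | True
False | True | True | True
True | True | True | True
Every row evaluates to true.

Yes, it is a tautology.


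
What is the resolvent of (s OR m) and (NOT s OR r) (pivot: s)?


The clauses contain complementary literals s and NOTs.
Resolution eliminates this pair and disjoins the remaining literals (merging duplicates).

(m OR r)


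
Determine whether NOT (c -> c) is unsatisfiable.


Truth table over {c}:
c | φ
-----
F | F
T | F
Every row is false.

Yes, it is a contradiction.


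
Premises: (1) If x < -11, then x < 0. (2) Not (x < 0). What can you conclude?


Modus tollens: from (P → Q) and ¬Q, infer ¬P.
Q = 'x < 0' is denied; since P → Q, P must also fail.

Not (x < -11).


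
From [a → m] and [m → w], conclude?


Hypothetical syllogism: from (P → Q) and (Q → R), infer (P → R).
Chain the two implications through the shared middle term 'm'.

a → w


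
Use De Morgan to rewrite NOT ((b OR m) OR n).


De Morgan: the negation of a disjunction is the conjunction of the negations.
Distribute NOT across OR, flipping it to AND, and negate each literal.

((NOT b) AND (NOT m)) AND (NOT n)


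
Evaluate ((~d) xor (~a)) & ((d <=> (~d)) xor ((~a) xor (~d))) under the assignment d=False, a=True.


Substitute d=False, a=True:
~d = True
~a = False
(~d) xor (~a) = True xor False = True
~d = True
d <=> (~d) = False <=> True = False
~a = False
~d = True
(~a) xor (~d) = False xor True = True
(d <=> (~d)) xor ((~a) xor (~d)) = False xor True = True
((~d) xor (~a)) & ((d <=> (~d)) xor ((~a) xor (~d))) = True & True = True

True


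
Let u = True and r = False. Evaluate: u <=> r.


Biconditional is true when both operands have the same truth value.
Substitute: u=True, r=False.
True <=> False evaluates to False.

False


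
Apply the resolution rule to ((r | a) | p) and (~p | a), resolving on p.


The clauses contain complementary literals p and ~p.
Resolution eliminates this pair and disjoins the remaining literals (merging duplicates).

(r | a)


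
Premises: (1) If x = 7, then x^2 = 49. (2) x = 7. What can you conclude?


Modus ponens: from (P → Q) and P, infer Q.
P = 'x = 7' is asserted, and P → Q holds, so Q follows.

x^2 = 49.


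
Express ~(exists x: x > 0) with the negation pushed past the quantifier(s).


¬(forall x: φ) = exists x: ¬φ, and ¬(exists x: φ) = forall x: ¬φ.
Apply to the existential statement.

forall x: ~(x > 0)


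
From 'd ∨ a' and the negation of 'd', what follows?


Disjunctive syllogism: from (P ∨ Q) and ¬P, infer Q.
One disjunct, 'd', is ruled out; the other must hold.

a


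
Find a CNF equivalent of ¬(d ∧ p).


Step 1: Apply De Morgan: ¬(d ∧ p) = ¬d ∨ ¬p.

(¬d) ∨ (¬p)


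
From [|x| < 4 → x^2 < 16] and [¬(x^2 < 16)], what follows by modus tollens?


Modus tollens: from (P → Q) and ¬Q, infer ¬P.
Q = 'x^2 < 16' is denied; since P → Q, P must also fail.

Not (|x| < 4).


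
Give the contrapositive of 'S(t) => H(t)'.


The contrapositive of (P → Q) is (¬Q → ¬P); it is logically equivalent to the original.
Here P = 'S(t)' and Q = 'H(t)'.

If not (H(t)), then not (S(t)).


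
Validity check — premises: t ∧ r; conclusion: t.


This matches the form of conjunction elimination: the conclusion follows in every model of the premises.

Valid.


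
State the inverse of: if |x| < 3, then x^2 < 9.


The inverse of (P → Q) is (¬P → ¬Q). It is equivalent to the converse, not to the original.
Here P = '|x| < 3' and Q = 'x^2 < 9'.

If not (|x| < 3), then not (x^2 < 9).


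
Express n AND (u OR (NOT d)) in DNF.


Step 1: Distribute ∧ over ∨: n ∧ (u ∨ (¬d)) = (n ∧ u) ∨ (n ∧ (¬d)).

(n AND u) OR (n AND (NOT d))


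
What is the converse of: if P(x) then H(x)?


The converse of (P → Q) is (Q → P). It is not in general equivalent to the original.
Here P = 'P(x)' and Q = 'H(x)'.

If H(x), then P(x).


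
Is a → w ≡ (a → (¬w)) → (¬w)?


Compare truth tables:
a | w | φ | ψ
-------------
F | F | T | T
T | F | F | T
F | T | T | F
T | T | T | T
They differ at row 2 (a=T, w=F): φ=F but ψ=T.

No, they are not logically equivalent.


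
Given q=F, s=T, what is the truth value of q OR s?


Disjunction is false only when both operands are false.
Substitute: q=F, s=T.
F OR T evaluates to T.

T


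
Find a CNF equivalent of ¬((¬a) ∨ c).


Step 1: Apply De Morgan: ¬((¬a) ∨ c) = ¬(¬a) ∧ ¬c.
Step 2: Eliminate any double negations (¬¬X = X).

a ∧ (¬c)


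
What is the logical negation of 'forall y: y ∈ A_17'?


¬(forall x: φ) = exists x: ¬φ, and ¬(exists x: φ) = forall x: ¬φ.
Apply to the universal statement.

exists y: ~(y ∈ A_17)


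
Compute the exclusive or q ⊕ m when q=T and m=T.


Exclusive or is true when exactly one operand is true.
Substitute: q=T, m=T.
T ⊕ T evaluates to F.

F


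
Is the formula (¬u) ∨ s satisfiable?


Search for a satisfying assignment over {s, u}.
Try s=F, u=F: the formula evaluates to T.
A satisfying assignment exists.

Satisfiable.


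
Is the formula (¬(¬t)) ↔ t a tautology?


Build the truth table over {t}:
t | φ
-----
F | T
T | T
Every row evaluates to true.

Yes, it is a tautology.


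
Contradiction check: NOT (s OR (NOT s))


Truth table over {s}:
s | φ
-----
F | F
T | F
Every row is false.

Yes, it is a contradiction.


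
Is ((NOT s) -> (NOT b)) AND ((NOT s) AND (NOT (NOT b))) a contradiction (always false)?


Truth table over {b, s}:
b | s | φ
---------
F | F | F
T | F | F
F | T | F
T | T | F
Every row is false.

Yes, it is a contradiction.


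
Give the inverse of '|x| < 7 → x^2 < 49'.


The inverse of (P → Q) is (¬P → ¬Q). It is equivalent to the converse, not to the original.
Here P = '|x| < 7' and Q = 'x^2 < 49'.

If not (|x| < 7), then not (x^2 < 49).


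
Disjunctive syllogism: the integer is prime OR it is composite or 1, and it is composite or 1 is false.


Disjunctive syllogism: from (P ∨ Q) and ¬P, infer Q.
One disjunct, 'it is composite or 1', is ruled out; the other must hold.

the integer is prime


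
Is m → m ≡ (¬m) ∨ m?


Compare truth tables:
m | φ | ψ
---------
F | T | T
T | T | T
The columns φ and ψ agree on every row.

Yes, they are logically equivalent.


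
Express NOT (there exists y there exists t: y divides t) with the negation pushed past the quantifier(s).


Negation flips each quantifier (∀↔∃) and negates the inner predicate.
¬(there exists y there exists t: φ) = for all y for all t: ¬φ.

for all y for all t: NOT(y divides t)


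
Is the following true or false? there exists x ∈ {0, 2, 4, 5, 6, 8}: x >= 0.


Evaluate the predicate on each element: 0:T, 2:T, 4:T, 5:T, 6:T, 8:T.
Witness x = 0 satisfies the predicate.

T


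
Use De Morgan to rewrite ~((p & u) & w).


De Morgan: the negation of a conjunction is the disjunction of the negations.
Distribute ~ across &, flipping it to |, and negate each literal.

((~p) | (~u)) | (~w)


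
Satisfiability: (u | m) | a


Search for a satisfying assignment over {a, m, u}.
Try a=True, m=False, u=False: the formula evaluates to True.
A satisfying assignment exists.

Satisfiable.
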